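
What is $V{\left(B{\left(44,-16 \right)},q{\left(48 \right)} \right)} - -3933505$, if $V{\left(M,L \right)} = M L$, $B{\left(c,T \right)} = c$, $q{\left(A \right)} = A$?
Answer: $3935617$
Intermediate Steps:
$V{\left(M,L \right)} = L M$
$V{\left(B{\left(44,-16 \right)},q{\left(48 \right)} \right)} - -3933505 = 48 \cdot 44 - -3933505 = 2112 + 3933505 = 3935617$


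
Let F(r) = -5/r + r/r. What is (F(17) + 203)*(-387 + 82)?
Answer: -1056215/17 ≈ -62130.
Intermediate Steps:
F(r) = 1 - 5/r (F(r) = -5/r + 1 = 1 - 5/r)
(F(17) + 203)*(-387 + 82) = ((-5 + 17)/17 + 203)*(-387 + 82) = ((1/17)*12 + 203)*(-305) = (12/17 + 203)*(-305) = (3463/17)*(-305) = -1056215/17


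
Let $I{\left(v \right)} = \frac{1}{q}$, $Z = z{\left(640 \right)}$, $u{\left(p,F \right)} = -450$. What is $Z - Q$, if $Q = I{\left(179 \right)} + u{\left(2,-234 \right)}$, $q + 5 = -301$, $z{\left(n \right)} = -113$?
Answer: $\frac{103123}{306} \approx 337.0$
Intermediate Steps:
$q = -306$ ($q = -5 - 301 = -306$)
$Z = -113$
$I{\left(v \right)} = - \frac{1}{306}$ ($I{\left(v \right)} = \frac{1}{-306} = - \frac{1}{306}$)
$Q = - \frac{137701}{306}$ ($Q = - \frac{1}{306} - 450 = - \frac{137701}{306} \approx -450.0$)
$Z - Q = -113 - - \frac{137701}{306} = -113 + \frac{137701}{306} = \frac{103123}{306}$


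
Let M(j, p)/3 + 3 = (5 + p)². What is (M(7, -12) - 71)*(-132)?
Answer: -8844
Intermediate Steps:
M(j, p) = -9 + 3*(5 + p)²
(M(7, -12) - 71)*(-132) = ((-9 + 3*(5 - 12)²) - 71)*(-132) = ((-9 + 3*(-7)²) - 71)*(-132) = ((-9 + 3*49) - 71)*(-132) = ((-9 + 147) - 71)*(-132) = (138 - 71)*(-132) = 67*(-132) = -8844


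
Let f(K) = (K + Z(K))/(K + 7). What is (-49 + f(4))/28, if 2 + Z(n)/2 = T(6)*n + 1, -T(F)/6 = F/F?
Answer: -585/308 ≈ -1.8994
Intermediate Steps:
T(F) = -6 (T(F) = -6*F/F = -6*1 = -6)
Z(n) = -2 - 12*n (Z(n) = -4 + 2*(-6*n + 1) = -4 + 2*(1 - 6*n) = -4 + (2 - 12*n) = -2 - 12*n)
f(K) = (-2 - 11*K)/(7 + K) (f(K) = (K + (-2 - 12*K))/(K + 7) = (-2 - 11*K)/(7 + K))
(-49 + f(4))/28 = (-49 + (-2 - 11*4)/(7 + 4))/28 = (-49 + (-2 - 44)/11)*(1/28) = (-49 + (1/11)*(-46))*(1/28) = (-49 - 46/11)*(1/28) = -585/11*1/28 = -585/308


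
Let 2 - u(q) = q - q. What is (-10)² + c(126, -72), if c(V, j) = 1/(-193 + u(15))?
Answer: 19099/191 ≈ 99.995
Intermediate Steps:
u(q) = 2 (u(q) = 2 - (q - q) = 2 - 1*0 = 2 + 0 = 2)
c(V, j) = -1/191 (c(V, j) = 1/(-193 + 2) = 1/(-191) = -1/191)
(-10)² + c(126, -72) = (-10)² - 1/191 = 100 - 1/191 = 19099/191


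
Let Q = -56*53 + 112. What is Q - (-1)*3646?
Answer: 790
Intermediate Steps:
Q = -2856 (Q = -2968 + 112 = -2856)
Q - (-1)*3646 = -2856 - (-1)*3646 = -2856 - 1*(-3646) = -2856 + 3646 = 790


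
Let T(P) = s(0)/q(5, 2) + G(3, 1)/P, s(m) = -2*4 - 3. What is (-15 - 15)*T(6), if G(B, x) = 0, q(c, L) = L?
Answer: 165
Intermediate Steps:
s(m) = -11 (s(m) = -8 - 3 = -11)
T(P) = -11/2 (T(P) = -11/2 + 0/P = -11*1/2 + 0 = -11/2 + 0 = -11/2)
(-15 - 15)*T(6) = (-15 - 15)*(-11/2) = -30*(-11/2) = 165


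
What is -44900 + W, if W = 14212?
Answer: -30688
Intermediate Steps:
-44900 + W = -44900 + 14212 = -30688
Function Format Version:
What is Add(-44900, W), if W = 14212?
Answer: -30688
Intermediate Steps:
Add(-44900, W) = Add(-44900, 14212) = -30688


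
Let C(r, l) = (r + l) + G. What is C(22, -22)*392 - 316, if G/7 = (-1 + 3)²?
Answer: 10660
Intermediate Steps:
G = 28 (G = 7*(-1 + 3)² = 7*2² = 7*4 = 28)
C(r, l) = 28 + l + r (C(r, l) = (r + l) + 28 = (l + r) + 28 = 28 + l + r)
C(22, -22)*392 - 316 = (28 - 22 + 22)*392 - 316 = 28*392 - 316 = 10976 - 316 = 10660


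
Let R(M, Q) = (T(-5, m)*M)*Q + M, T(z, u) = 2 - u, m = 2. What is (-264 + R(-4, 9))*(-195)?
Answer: 52260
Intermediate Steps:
R(M, Q) = M (R(M, Q) = ((2 - 1*2)*M)*Q + M = ((2 - 2)*M)*Q + M = (0*M)*Q + M = 0*Q + M = 0 + M = M)
(-264 + R(-4, 9))*(-195) = (-264 - 4)*(-195) = -268*(-195) = 52260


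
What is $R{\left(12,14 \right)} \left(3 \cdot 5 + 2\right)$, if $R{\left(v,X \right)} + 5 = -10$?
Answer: $-255$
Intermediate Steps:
$R{\left(v,X \right)} = -15$ ($R{\left(v,X \right)} = -5 - 10 = -15$)
$R{\left(12,14 \right)} \left(3 \cdot 5 + 2\right) = - 15 \left(3 \cdot 5 + 2\right) = - 15 \left(15 + 2\right) = \left(-15\right) 17 = -255$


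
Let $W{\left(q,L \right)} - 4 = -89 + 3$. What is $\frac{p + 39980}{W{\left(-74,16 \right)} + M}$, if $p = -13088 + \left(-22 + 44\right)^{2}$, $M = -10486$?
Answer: $- \frac{3422}{1321} \approx -2.5905$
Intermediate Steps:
$W{\left(q,L \right)} = -82$ ($W{\left(q,L \right)} = 4 + \left(-89 + 3\right) = 4 - 86 = -82$)
$p = -12604$ ($p = -13088 + 22^{2} = -13088 + 484 = -12604$)
$\frac{p + 39980}{W{\left(-74,16 \right)} + M} = \frac{-12604 + 39980}{-82 - 10486} = \frac{27376}{-10568} = 27376 \left(- \frac{1}{10568}\right) = - \frac{3422}{1321}$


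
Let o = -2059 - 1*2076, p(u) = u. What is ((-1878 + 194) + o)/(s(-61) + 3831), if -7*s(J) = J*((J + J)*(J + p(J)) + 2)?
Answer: -40733/934863 ≈ -0.043571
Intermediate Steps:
o = -4135 (o = -2059 - 2076 = -4135)
s(J) = -J*(2 + 4*J**2)/7 (s(J) = -J*((J + J)*(J + J) + 2)/7 = -J*((2*J)*(2*J) + 2)/7 = -J*(4*J**2 + 2)/7 = -J*(2 + 4*J**2)/7)
((-1878 + 194) + o)/(s(-61) + 3831) = ((-1878 + 194) - 4135)/(-2/7*(-61)*(1 + 2*(-61)**2) + 3831) = (-1684 - 4135)/(-2/7*(-61)*(1 + 2*3721) + 3831) = -5819/(-2/7*(-61)*(1 + 7442) + 3831) = -5819/(-2/7*(-61)*7443 + 3831) = -5819/(908046/7 + 3831) = -5819/934863/7 = -5819*7/934863 = -40733/934863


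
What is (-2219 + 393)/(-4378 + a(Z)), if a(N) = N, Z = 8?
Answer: 913/2185 ≈ 0.41785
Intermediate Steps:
(-2219 + 393)/(-4378 + a(Z)) = (-2219 + 393)/(-4378 + 8) = -1826/(-4370) = -1826*(-1/4370) = 913/2185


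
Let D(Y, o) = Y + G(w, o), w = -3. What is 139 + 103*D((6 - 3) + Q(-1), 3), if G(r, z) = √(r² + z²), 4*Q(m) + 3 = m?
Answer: 345 + 309*√2 ≈ 781.99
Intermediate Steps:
Q(m) = -¾ + m/4
D(Y, o) = Y + √(9 + o²) (D(Y, o) = Y + √((-3)² + o²) = Y + √(9 + o²))
139 + 103*D((6 - 3) + Q(-1), 3) = 139 + 103*(((6 - 3) + (-¾ + (¼)*(-1))) + √(9 + 3²)) = 139 + 103*((3 + (-¾ - ¼)) + √(9 + 9)) = 139 + 103*((3 - 1) + √18) = 139 + 103*(2 + 3*√2) = 139 + (206 + 309*√2) = 345 + 309*√2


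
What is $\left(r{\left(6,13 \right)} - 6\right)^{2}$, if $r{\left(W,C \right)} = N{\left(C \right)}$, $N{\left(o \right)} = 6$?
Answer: $0$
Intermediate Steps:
$r{\left(W,C \right)} = 6$
$\left(r{\left(6,13 \right)} - 6\right)^{2} = \left(6 - 6\right)^{2} = 0^{2} = 0$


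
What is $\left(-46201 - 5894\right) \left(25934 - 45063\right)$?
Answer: $996525255$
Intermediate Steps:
$\left(-46201 - 5894\right) \left(25934 - 45063\right) = \left(-52095\right) \left(-19129\right) = 996525255$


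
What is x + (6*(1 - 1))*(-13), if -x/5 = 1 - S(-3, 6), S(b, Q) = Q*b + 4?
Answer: -75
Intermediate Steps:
S(b, Q) = 4 + Q*b
x = -75 (x = -5*(1 - (4 + 6*(-3))) = -5*(1 - (4 - 18)) = -5*(1 - 1*(-14)) = -5*(1 + 14) = -5*15 = -75)
x + (6*(1 - 1))*(-13) = -75 + (6*(1 - 1))*(-13) = -75 + (6*0)*(-13) = -75 + 0*(-13) = -75 + 0 = -75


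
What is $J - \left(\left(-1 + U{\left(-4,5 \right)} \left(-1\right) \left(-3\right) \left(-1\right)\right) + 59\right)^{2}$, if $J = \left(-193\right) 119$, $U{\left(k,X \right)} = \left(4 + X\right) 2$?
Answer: $-22983$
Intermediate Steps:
$U{\left(k,X \right)} = 8 + 2 X$
$J = -22967$
$J - \left(\left(-1 + U{\left(-4,5 \right)} \left(-1\right) \left(-3\right) \left(-1\right)\right) + 59\right)^{2} = -22967 - \left(\left(-1 + \left(8 + 2 \cdot 5\right) \left(-1\right) \left(-3\right) \left(-1\right)\right) + 59\right)^{2} = -22967 - \left(\left(-1 + \left(8 + 10\right) 3 \left(-1\right)\right) + 59\right)^{2} = -22967 - \left(\left(-1 + 18 \left(-3\right)\right) + 59\right)^{2} = -22967 - \left(\left(-1 - 54\right) + 59\right)^{2} = -22967 - \left(-55 + 59\right)^{2} = -22967 - 4^{2} = -22967 - 16 = -22983$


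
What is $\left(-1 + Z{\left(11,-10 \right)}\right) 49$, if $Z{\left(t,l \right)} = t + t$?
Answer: $1029$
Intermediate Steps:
$Z{\left(t,l \right)} = 2 t$
$\left(-1 + Z{\left(11,-10 \right)}\right) 49 = \left(-1 + 2 \cdot 11\right) 49 = \left(-1 + 22\right) 49 = 21 \cdot 49 = 1029$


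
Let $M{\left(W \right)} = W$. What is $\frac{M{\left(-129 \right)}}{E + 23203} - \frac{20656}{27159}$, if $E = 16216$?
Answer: $- \frac{817742375}{1070580621} \approx -0.76383$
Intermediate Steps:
$\frac{M{\left(-129 \right)}}{E + 23203} - \frac{20656}{27159} = - \frac{129}{16216 + 23203} - \frac{20656}{27159} = - \frac{129}{39419} - \frac{20656}{27159} = - \frac{817742375}{1070580621}$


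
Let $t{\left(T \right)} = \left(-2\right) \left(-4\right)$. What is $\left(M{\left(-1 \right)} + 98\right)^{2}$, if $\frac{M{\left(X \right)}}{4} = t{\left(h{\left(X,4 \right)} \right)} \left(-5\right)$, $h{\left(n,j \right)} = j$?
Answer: $3844$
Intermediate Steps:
$t{\left(T \right)} = 8$
$M{\left(X \right)} = -160$ ($M{\left(X \right)} = 4 \cdot 8 \left(-5\right) = 4 \left(-40\right) = -160$)
$\left(M{\left(-1 \right)} + 98\right)^{2} = \left(-160 + 98\right)^{2} = \left(-62\right)^{2} = 3844$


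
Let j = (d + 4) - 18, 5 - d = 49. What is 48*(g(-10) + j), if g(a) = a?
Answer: -3264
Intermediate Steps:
d = -44 (d = 5 - 1*49 = 5 - 49 = -44)
j = -58 (j = (-44 + 4) - 18 = -40 - 18 = -58)
48*(g(-10) + j) = 48*(-10 - 58) = 48*(-68) = -3264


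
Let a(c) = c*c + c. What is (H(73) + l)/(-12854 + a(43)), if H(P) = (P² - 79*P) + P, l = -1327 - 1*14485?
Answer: 2311/1566 ≈ 1.4757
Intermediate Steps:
l = -15812 (l = -1327 - 14485 = -15812)
a(c) = c + c² (a(c) = c² + c = c + c²)
H(P) = P² - 78*P
(H(73) + l)/(-12854 + a(43)) = (73*(-78 + 73) - 15812)/(-12854 + 43*(1 + 43)) = (73*(-5) - 15812)/(-12854 + 43*44) = (-365 - 15812)/(-12854 + 1892) = -16177/(-10962) = -16177*(-1/10962) = 2311/1566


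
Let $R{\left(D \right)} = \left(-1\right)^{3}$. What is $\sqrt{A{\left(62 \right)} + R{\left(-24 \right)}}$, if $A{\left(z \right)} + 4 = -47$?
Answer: $2 i \sqrt{13} \approx 7.2111 i$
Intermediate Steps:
$R{\left(D \right)} = -1$
$A{\left(z \right)} = -51$ ($A{\left(z \right)} = -4 - 47 = -51$)
$\sqrt{A{\left(62 \right)} + R{\left(-24 \right)}} = \sqrt{-51 - 1} = \sqrt{-52} = 2 i \sqrt{13}$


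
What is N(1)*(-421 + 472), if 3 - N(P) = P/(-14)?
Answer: 2193/14 ≈ 156.64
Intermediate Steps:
N(P) = 3 + P/14 (N(P) = 3 - P/(-14) = 3 - P*(-1)/14 = 3 - (-1)*P/14 = 3 + P/14)
N(1)*(-421 + 472) = (3 + (1/14)*1)*(-421 + 472) = (3 + 1/14)*51 = (43/14)*51 = 2193/14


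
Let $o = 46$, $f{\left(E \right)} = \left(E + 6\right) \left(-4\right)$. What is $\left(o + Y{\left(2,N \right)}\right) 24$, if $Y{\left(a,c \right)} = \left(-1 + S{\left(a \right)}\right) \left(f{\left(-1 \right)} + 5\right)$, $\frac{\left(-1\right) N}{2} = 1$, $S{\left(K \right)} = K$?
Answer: $744$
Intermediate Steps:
$f{\left(E \right)} = -24 - 4 E$ ($f{\left(E \right)} = \left(6 + E\right) \left(-4\right) = -24 - 4 E$)
$N = -2$ ($N = \left(-2\right) 1 = -2$)
$Y{\left(a,c \right)} = 15 - 15 a$ ($Y{\left(a,c \right)} = \left(-1 + a\right) \left(\left(-24 - -4\right) + 5\right) = \left(-1 + a\right) \left(\left(-24 + 4\right) + 5\right) = \left(-1 + a\right) \left(-20 + 5\right) = \left(-1 + a\right) \left(-15\right) = 15 - 15 a$)
$\left(o + Y{\left(2,N \right)}\right) 24 = \left(46 + \left(15 - 30\right)\right) 24 = \left(46 - 15\right) 24 = 31 \cdot 24 = 744$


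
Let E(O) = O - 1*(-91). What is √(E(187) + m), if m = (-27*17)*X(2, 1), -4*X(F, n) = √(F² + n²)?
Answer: √(1112 + 459*√5)/2 ≈ 23.121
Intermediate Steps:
E(O) = 91 + O (E(O) = O + 91 = 91 + O)
X(F, n) = -√(F² + n²)/4
m = 459*√5/4 (m = (-27*17)*(-√(2² + 1²)/4) = -(-459)*√(4 + 1)/4 = -(-459)*√5/4 = 459*√5/4 ≈ 256.59)
√(E(187) + m) = √((91 + 187) + 459*√5/4) = √(278 + 459*√5/4)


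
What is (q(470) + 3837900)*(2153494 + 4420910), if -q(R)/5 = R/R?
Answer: 25231872239580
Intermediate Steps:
q(R) = -5 (q(R) = -5*R/R = -5*1 = -5)
(q(470) + 3837900)*(2153494 + 4420910) = (-5 + 3837900)*(2153494 + 4420910) = 3837895*6574404 = 25231872239580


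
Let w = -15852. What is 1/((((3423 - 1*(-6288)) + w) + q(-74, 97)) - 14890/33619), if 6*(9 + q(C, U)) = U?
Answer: -201714/1237369397 ≈ -0.00016302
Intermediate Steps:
q(C, U) = -9 + U/6
1/((((3423 - 1*(-6288)) + w) + q(-74, 97)) - 14890/33619) = 1/((((3423 - 1*(-6288)) - 15852) + (-9 + (1/6)*97)) - 14890/33619) = 1/((((3423 + 6288) - 15852) + (-9 + 97/6)) - 14890*1/33619) = 1/(((9711 - 15852) + 43/6) - 14890/33619) = 1/((-6141 + 43/6) - 14890/33619) = 1/(-36803/6 - 14890/33619) = 1/(-1237369397/201714) = -201714/1237369397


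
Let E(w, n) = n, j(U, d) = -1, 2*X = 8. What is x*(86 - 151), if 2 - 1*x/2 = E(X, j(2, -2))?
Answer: -390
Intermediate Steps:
X = 4 (X = (1/2)*8 = 4)
x = 6 (x = 4 - 2*(-1) = 4 + 2 = 6)
x*(86 - 151) = 6*(86 - 151) = 6*(-65) = -390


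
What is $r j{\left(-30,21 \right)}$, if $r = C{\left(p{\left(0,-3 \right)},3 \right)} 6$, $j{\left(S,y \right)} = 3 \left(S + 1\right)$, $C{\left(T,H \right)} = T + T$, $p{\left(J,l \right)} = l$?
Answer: $3132$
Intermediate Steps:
$C{\left(T,H \right)} = 2 T$
$j{\left(S,y \right)} = 3 + 3 S$ ($j{\left(S,y \right)} = 3 \left(1 + S\right) = 3 + 3 S$)
$r = -36$ ($r = 2 \left(-3\right) 6 = \left(-6\right) 6 = -36$)
$r j{\left(-30,21 \right)} = - 36 \left(3 + 3 \left(-30\right)\right) = - 36 \left(3 - 90\right) = \left(-36\right) \left(-87\right) = 3132$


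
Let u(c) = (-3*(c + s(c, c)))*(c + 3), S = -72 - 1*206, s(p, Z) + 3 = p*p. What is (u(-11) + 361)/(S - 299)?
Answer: -2929/577 ≈ -5.0763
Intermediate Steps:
s(p, Z) = -3 + p² (s(p, Z) = -3 + p*p = -3 + p²)
S = -278 (S = -72 - 206 = -278)
u(c) = (3 + c)*(9 - 3*c - 3*c²) (u(c) = (-3*(c + (-3 + c²)))*(c + 3) = (-3*(-3 + c + c²))*(3 + c) = (9 - 3*c - 3*c²)*(3 + c) = (3 + c)*(9 - 3*c - 3*c²))
(u(-11) + 361)/(S - 299) = ((27 - 12*(-11)² - 3*(-11)³) + 361)/(-278 - 299) = ((27 - 12*121 - 3*(-1331)) + 361)/(-577) = ((27 - 1452 + 3993) + 361)*(-1/577) = (2568 + 361)*(-1/577) = 2929*(-1/577) = -2929/577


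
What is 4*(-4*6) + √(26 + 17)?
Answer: -96 + √43 ≈ -89.443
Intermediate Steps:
4*(-4*6) + √(26 + 17) = 4*(-24) + √43 = -96 + √43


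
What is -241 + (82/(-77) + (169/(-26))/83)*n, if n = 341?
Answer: -733045/1162 ≈ -630.85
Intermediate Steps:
-241 + (82/(-77) + (169/(-26))/83)*n = -241 + (82/(-77) + (169/(-26))/83)*341 = -241 + (82*(-1/77) + (169*(-1/26))*(1/83))*341 = -241 + (-82/77 - 13/2*1/83)*341 = -241 + (-82/77 - 13/166)*341 = -241 - 14613/12782*341 = -241 - 453003/1162 = -733045/1162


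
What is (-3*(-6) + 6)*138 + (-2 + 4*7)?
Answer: 3338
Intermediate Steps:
(-3*(-6) + 6)*138 + (-2 + 4*7) = (18 + 6)*138 + (-2 + 28) = 24*138 + 26 = 3312 + 26 = 3338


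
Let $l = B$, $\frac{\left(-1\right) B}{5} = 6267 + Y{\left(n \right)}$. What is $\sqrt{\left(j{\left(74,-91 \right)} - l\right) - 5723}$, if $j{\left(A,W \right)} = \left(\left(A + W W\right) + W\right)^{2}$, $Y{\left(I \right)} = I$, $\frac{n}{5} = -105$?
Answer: $\sqrt{68316683} \approx 8265.4$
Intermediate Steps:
$n = -525$ ($n = 5 \left(-105\right) = -525$)
$B = -28710$ ($B = - 5 \left(6267 - 525\right) = \left(-5\right) 5742 = -28710$)
$l = -28710$
$j{\left(A,W \right)} = \left(A + W + W^{2}\right)^{2}$ ($j{\left(A,W \right)} = \left(\left(A + W^{2}\right) + W\right)^{2} = \left(A + W + W^{2}\right)^{2}$)
$\sqrt{\left(j{\left(74,-91 \right)} - l\right) - 5723} = \sqrt{\left(\left(74 - 91 + \left(-91\right)^{2}\right)^{2} - -28710\right) - 5723} = \sqrt{\left(\left(74 - 91 + 8281\right)^{2} + 28710\right) - 5723} = \sqrt{\left(8264^{2} + 28710\right) - 5723} = \sqrt{\left(68293696 + 28710\right) - 5723} = \sqrt{68322406 - 5723} = \sqrt{68316683}$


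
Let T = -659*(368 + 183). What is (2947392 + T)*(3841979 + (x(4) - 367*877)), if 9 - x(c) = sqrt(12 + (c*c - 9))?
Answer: 9097009532507 - 2584283*sqrt(19) ≈ 9.0970e+12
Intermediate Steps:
x(c) = 9 - sqrt(3 + c**2) (x(c) = 9 - sqrt(12 + (c*c - 9)) = 9 - sqrt(12 + (c**2 - 9)) = 9 - sqrt(12 + (-9 + c**2)) = 9 - sqrt(3 + c**2))
T = -363109 (T = -659*551 = -363109)
(2947392 + T)*(3841979 + (x(4) - 367*877)) = (2947392 - 363109)*(3841979 + ((9 - sqrt(3 + 4**2)) - 367*877)) = 2584283*(3841979 + ((9 - sqrt(3 + 16)) - 321859)) = 2584283*(3841979 + ((9 - sqrt(19)) - 321859)) = 2584283*(3841979 + (-321850 - sqrt(19))) = 2584283*(3520129 - sqrt(19)) = 9097009532507 - 2584283*sqrt(19)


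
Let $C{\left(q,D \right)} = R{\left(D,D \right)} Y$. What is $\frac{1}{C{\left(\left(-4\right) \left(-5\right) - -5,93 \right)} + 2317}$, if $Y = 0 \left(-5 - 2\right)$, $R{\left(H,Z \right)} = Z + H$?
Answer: $\frac{1}{2317} \approx 0.00043159$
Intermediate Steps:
$R{\left(H,Z \right)} = H + Z$
$Y = 0$ ($Y = 0 \left(-7\right) = 0$)
$C{\left(q,D \right)} = 0$ ($C{\left(q,D \right)} = \left(D + D\right) 0 = 2 D 0 = 0$)
$\frac{1}{C{\left(\left(-4\right) \left(-5\right) - -5,93 \right)} + 2317} = \frac{1}{0 + 2317} = \frac{1}{2317}$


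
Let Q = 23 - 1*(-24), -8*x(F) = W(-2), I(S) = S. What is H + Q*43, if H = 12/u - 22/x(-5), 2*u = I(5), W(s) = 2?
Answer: 10569/5 ≈ 2113.8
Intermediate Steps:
x(F) = -1/4 (x(F) = -1/8*2 = -1/4)
u = 5/2 (u = (1/2)*5 = 5/2 ≈ 2.5000)
Q = 47 (Q = 23 + 24 = 47)
H = 464/5 (H = 12/(5/2) - 22/(-1/4) = 12*(2/5) - 22*(-4) = 24/5 + 88 = 464/5 ≈ 92.800)
H + Q*43 = 464/5 + 47*43 = 464/5 + 2021 = 10569/5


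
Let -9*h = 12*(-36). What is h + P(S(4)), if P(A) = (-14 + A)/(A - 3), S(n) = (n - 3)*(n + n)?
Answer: 234/5 ≈ 46.800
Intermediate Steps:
S(n) = 2*n*(-3 + n) (S(n) = (-3 + n)*(2*n) = 2*n*(-3 + n))
P(A) = (-14 + A)/(-3 + A)
h = 48 (h = -4*(-36)/3 = -⅑*(-432) = 48)
h + P(S(4)) = 48 + (-14 + 2*4*(-3 + 4))/(-3 + 2*4*(-3 + 4)) = 48 + (-14 + 2*4*1)/(-3 + 2*4*1) = 48 + (-14 + 8)/(-3 + 8) = 48 - 6/5 = 234/5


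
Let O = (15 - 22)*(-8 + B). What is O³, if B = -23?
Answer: 10218313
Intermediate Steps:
O = 217 (O = (15 - 22)*(-8 - 23) = -7*(-31) = 217)
O³ = 217³ = 10218313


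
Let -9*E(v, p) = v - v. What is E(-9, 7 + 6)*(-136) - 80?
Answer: -80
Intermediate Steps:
E(v, p) = 0 (E(v, p) = -(v - v)/9 = -⅑*0 = 0)
E(-9, 7 + 6)*(-136) - 80 = 0*(-136) - 80 = 0 - 80 = -80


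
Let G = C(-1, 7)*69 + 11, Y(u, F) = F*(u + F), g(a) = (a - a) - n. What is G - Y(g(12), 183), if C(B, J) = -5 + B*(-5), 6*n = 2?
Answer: -33417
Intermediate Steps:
n = 1/3 (n = (1/6)*2 = 1/3 ≈ 0.33333)
g(a) = -1/3 (g(a) = (a - a) - 1*1/3 = 0 - 1/3 = -1/3)
C(B, J) = -5 - 5*B
Y(u, F) = F*(F + u)
G = 11 (G = (-5 - 5*(-1))*69 + 11 = (-5 + 5)*69 + 11 = 0*69 + 11 = 0 + 11 = 11)
G - Y(g(12), 183) = 11 - 183*(183 - 1/3) = 11 - 183*548/3 = 11 - 1*33428 = 11 - 33428 = -33417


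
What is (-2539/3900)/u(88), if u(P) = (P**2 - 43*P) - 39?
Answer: -2539/15291900 ≈ -0.00016604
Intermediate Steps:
u(P) = -39 + P**2 - 43*P
(-2539/3900)/u(88) = (-2539/3900)/(-39 + 88**2 - 43*88) = (-2539*1/3900)/(-39 + 7744 - 3784) = -2539/3900/3921 = -2539/3900*1/3921 = -2539/15291900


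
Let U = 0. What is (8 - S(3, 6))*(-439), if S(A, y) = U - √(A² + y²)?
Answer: -3512 - 1317*√5 ≈ -6456.9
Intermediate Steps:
S(A, y) = -√(A² + y²) (S(A, y) = 0 - √(A² + y²) = -√(A² + y²))
(8 - S(3, 6))*(-439) = (8 - (-1)*√(3² + 6²))*(-439) = (8 - (-1)*√(9 + 36))*(-439) = (8 - (-1)*√45)*(-439) = (8 - (-1)*3*√5)*(-439) = (8 - (-3)*√5)*(-439) = (8 + 3*√5)*(-439) = -3512 - 1317*√5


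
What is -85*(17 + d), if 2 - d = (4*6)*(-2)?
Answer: -5695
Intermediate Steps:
d = 50 (d = 2 - 4*6*(-2) = 2 - 24*(-2) = 2 - 1*(-48) = 2 + 48 = 50)
-85*(17 + d) = -85*(17 + 50) = -85*67 = -5695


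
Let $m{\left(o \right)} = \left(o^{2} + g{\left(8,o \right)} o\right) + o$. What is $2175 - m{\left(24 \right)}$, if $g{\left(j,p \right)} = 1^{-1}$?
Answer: $1551$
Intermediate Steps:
$g{\left(j,p \right)} = 1$
$m{\left(o \right)} = o^{2} + 2 o$ ($m{\left(o \right)} = \left(o^{2} + 1 o\right) + o = \left(o^{2} + o\right) + o = \left(o + o^{2}\right) + o = o^{2} + 2 o$)
$2175 - m{\left(24 \right)} = 2175 - 24 \left(2 + 24\right) = 2175 - 24 \cdot 26 = 2175 - 624 = 1551$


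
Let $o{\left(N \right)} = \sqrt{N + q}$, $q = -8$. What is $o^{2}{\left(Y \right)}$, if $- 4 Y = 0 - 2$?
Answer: $- \frac{15}{2} \approx -7.5$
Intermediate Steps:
$Y = \frac{1}{2}$ ($Y = - \frac{0 - 2}{4} = \left(- \frac{1}{4}\right) \left(-2\right) = \frac{1}{2} \approx 0.5$)
$o{\left(N \right)} = \sqrt{-8 + N}$ ($o{\left(N \right)} = \sqrt{N - 8} = \sqrt{-8 + N}$)
$o^{2}{\left(Y \right)} = \left(\sqrt{-8 + \frac{1}{2}}\right)^{2} = \left(\sqrt{- \frac{15}{2}}\right)^{2} = \left(\frac{i \sqrt{30}}{2}\right)^{2} = - \frac{15}{2}$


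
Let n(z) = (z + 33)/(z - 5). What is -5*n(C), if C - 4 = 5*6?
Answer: -335/29 ≈ -11.552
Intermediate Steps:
C = 34 (C = 4 + 5*6 = 4 + 30 = 34)
n(z) = (33 + z)/(-5 + z)
-5*n(C) = -5*(33 + 34)/(-5 + 34) = -5*67/29 = -335/29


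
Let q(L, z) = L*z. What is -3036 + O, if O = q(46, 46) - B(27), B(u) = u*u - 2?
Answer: -1647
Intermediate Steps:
B(u) = -2 + u**2 (B(u) = u**2 - 2 = -2 + u**2)
O = 1389 (O = 46*46 - (-2 + 27**2) = 2116 - (-2 + 729) = 2116 - 1*727 = 2116 - 727 = 1389)
-3036 + O = -3036 + 1389 = -1647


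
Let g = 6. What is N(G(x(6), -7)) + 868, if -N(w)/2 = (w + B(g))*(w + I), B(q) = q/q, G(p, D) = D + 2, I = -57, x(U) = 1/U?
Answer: 372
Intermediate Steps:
G(p, D) = 2 + D
B(q) = 1
N(w) = -2*(1 + w)*(-57 + w) (N(w) = -2*(w + 1)*(w - 57) = -2*(1 + w)*(-57 + w))
N(G(x(6), -7)) + 868 = (114 - 2*(2 - 7)² + 112*(2 - 7)) + 868 = (114 - 2*(-5)² + 112*(-5)) + 868 = (114 - 2*25 - 560) + 868 = (114 - 50 - 560) + 868 = -496 + 868 = 372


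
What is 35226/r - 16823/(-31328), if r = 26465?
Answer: 1548780823/829095520 ≈ 1.8680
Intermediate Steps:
35226/r - 16823/(-31328) = 35226/26465 - 16823/(-31328) = 35226*(1/26465) - 16823*(-1/31328) = 35226/26465 + 16823/31328 = 1548780823/829095520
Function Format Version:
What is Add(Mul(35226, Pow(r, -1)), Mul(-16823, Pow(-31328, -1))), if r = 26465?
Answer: Rational(1548780823, 829095520) ≈ 1.8680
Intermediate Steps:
Add(Mul(35226, Pow(r, -1)), Mul(-16823, Pow(-31328, -1))) = Add(Mul(35226, Pow(26465, -1)), Mul(-16823, Pow(-31328, -1))) = Add(Mul(35226, Rational(1, 26465)), Mul(-16823, Rational(-1, 31328))) = Add(Rational(35226, 26465), Rational(16823, 31328)) = Rational(1548780823, 829095520)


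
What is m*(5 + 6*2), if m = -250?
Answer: -4250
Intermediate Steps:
m*(5 + 6*2) = -250*(5 + 6*2) = -250*(5 + 12) = -250*17 = -4250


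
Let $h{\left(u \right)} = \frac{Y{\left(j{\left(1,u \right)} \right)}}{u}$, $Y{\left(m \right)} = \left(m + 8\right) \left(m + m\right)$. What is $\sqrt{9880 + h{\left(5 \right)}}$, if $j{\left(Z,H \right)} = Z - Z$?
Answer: $2 \sqrt{2470} \approx 99.398$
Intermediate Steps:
$j{\left(Z,H \right)} = 0$
$Y{\left(m \right)} = 2 m \left(8 + m\right)$ ($Y{\left(m \right)} = \left(8 + m\right) 2 m = 2 m \left(8 + m\right)$)
$h{\left(u \right)} = 0$ ($h{\left(u \right)} = \frac{2 \cdot 0 \left(8 + 0\right)}{u} = \frac{2 \cdot 0 \cdot 8}{u} = \frac{0}{u} = 0$)
$\sqrt{9880 + h{\left(5 \right)}} = \sqrt{9880 + 0} = \sqrt{9880} = 2 \sqrt{2470}$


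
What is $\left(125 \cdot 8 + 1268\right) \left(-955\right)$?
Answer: $-2165940$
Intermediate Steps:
$\left(125 \cdot 8 + 1268\right) \left(-955\right) = \left(1000 + 1268\right) \left(-955\right) = 2268 \left(-955\right) = -2165940$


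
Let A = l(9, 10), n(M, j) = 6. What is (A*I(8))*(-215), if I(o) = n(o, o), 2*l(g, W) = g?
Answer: -5805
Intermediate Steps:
l(g, W) = g/2
I(o) = 6
A = 9/2 (A = (½)*9 = 9/2 ≈ 4.5000)
(A*I(8))*(-215) = ((9/2)*6)*(-215) = 27*(-215) = -5805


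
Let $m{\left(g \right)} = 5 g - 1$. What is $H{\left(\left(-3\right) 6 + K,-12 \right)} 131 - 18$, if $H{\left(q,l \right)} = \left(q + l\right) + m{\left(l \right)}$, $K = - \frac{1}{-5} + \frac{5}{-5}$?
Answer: $- \frac{60219}{5} \approx -12044.0$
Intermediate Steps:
$K = - \frac{4}{5}$ ($K = \left(-1\right) \left(- \frac{1}{5}\right) + 5 \left(- \frac{1}{5}\right) = \frac{1}{5} - 1 = - \frac{4}{5} \approx -0.8$)
$m{\left(g \right)} = -1 + 5 g$
$H{\left(q,l \right)} = -1 + q + 6 l$ ($H{\left(q,l \right)} = \left(q + l\right) + \left(-1 + 5 l\right) = \left(l + q\right) + \left(-1 + 5 l\right) = -1 + q + 6 l$)
$H{\left(\left(-3\right) 6 + K,-12 \right)} 131 - 18 = \left(-1 - \frac{94}{5} + 6 \left(-12\right)\right) 131 - 18 = \left(-1 - \frac{94}{5} - 72\right) 131 - 18 = \left(- \frac{459}{5}\right) 131 - 18 = - \frac{60129}{5} - 18 = - \frac{60219}{5}$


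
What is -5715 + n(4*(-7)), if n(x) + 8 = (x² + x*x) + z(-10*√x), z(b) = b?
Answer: -4155 - 20*I*√7 ≈ -4155.0 - 52.915*I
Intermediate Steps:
n(x) = -8 - 10*√x + 2*x² (n(x) = -8 + ((x² + x*x) - 10*√x) = -8 + ((x² + x²) - 10*√x) = -8 + (2*x² - 10*√x) = -8 + (-10*√x + 2*x²) = -8 - 10*√x + 2*x²)
-5715 + n(4*(-7)) = -5715 + (-8 - 10*2*I*√7 + 2*(4*(-7))²) = -5715 + (-8 - 20*I*√7 + 2*(-28)²) = -5715 + (-8 - 20*I*√7 + 2*784) = -5715 + (-8 - 20*I*√7 + 1568) = -5715 + (1560 - 20*I*√7) = -4155 - 20*I*√7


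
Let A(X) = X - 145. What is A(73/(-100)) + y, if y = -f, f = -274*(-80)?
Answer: -2206573/100 ≈ -22066.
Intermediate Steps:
A(X) = -145 + X
f = 21920
y = -21920 (y = -1*21920 = -21920)
A(73/(-100)) + y = (-145 + 73/(-100)) - 21920 = (-145 + 73*(-1/100)) - 21920 = (-145 - 73/100) - 21920 = -14573/100 - 21920 = -2206573/100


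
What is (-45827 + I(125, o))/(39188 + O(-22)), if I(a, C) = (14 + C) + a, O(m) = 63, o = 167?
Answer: -45521/39251 ≈ -1.1597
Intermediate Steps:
I(a, C) = 14 + C + a
(-45827 + I(125, o))/(39188 + O(-22)) = (-45827 + (14 + 167 + 125))/(39188 + 63) = (-45827 + 306)/39251 = -45521*1/39251 = -45521/39251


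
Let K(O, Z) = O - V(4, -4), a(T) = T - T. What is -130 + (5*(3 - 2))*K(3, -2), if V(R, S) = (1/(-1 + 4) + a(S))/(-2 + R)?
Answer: -695/6 ≈ -115.83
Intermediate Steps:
a(T) = 0
V(R, S) = 1/(3*(-2 + R)) (V(R, S) = (1/(-1 + 4) + 0)/(-2 + R) = (1/3 + 0)/(-2 + R) = (⅓ + 0)/(-2 + R) = 1/(3*(-2 + R)))
K(O, Z) = -⅙ + O (K(O, Z) = O - 1/(3*(-2 + 4)) = O - 1/(3*2) = O - 1*⅙ = O - ⅙ = -⅙ + O)
-130 + (5*(3 - 2))*K(3, -2) = -130 + (5*(3 - 2))*(-⅙ + 3) = -130 + (5*1)*(17/6) = -130 + 5*(17/6) = -130 + 85/6 = -695/6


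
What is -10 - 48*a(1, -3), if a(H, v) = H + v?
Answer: 86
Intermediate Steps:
-10 - 48*a(1, -3) = -10 - 48*(1 - 3) = -10 - 48*(-2) = -10 + 96 = 86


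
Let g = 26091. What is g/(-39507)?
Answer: -669/1013 ≈ -0.66041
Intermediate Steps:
g/(-39507) = 26091/(-39507) = 26091*(-1/39507) = -669/1013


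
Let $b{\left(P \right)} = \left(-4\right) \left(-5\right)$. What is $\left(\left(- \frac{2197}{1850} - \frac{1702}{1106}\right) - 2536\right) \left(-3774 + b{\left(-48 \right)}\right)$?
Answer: $\frac{4875027158807}{511525} \approx 9.5304 \cdot 10^{6}$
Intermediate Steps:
$b{\left(P \right)} = 20$
$\left(\left(- \frac{2197}{1850} - \frac{1702}{1106}\right) - 2536\right) \left(-3774 + b{\left(-48 \right)}\right) = \left(\left(- \frac{2197}{1850} - \frac{1702}{1106}\right) - 2536\right) \left(-3774 + 20\right) = \left(\left(\left(-2197\right) \frac{1}{1850} - \frac{851}{553}\right) - 2536\right) \left(-3754\right) = \left(\left(- \frac{2197}{1850} - \frac{851}{553}\right) - 2536\right) \left(-3754\right) = \left(- \frac{2789291}{1023050} - 2536\right) \left(-3754\right) = \left(- \frac{2597244091}{1023050}\right) \left(-3754\right) = \frac{4875027158807}{511525}$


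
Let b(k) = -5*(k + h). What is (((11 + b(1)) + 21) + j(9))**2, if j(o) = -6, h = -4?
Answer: 1681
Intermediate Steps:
b(k) = 20 - 5*k (b(k) = -5*(k - 4) = -5*(-4 + k) = 20 - 5*k)
(((11 + b(1)) + 21) + j(9))**2 = (((11 + (20 - 5*1)) + 21) - 6)**2 = (((11 + (20 - 5)) + 21) - 6)**2 = (((11 + 15) + 21) - 6)**2 = ((26 + 21) - 6)**2 = (47 - 6)**2 = 41**2 = 1681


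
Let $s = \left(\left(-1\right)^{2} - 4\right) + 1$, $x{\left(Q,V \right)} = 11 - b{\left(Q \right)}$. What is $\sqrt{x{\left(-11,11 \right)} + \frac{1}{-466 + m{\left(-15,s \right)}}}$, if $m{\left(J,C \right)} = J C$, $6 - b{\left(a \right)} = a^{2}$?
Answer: $\frac{\sqrt{5987915}}{218} \approx 11.225$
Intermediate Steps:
$b{\left(a \right)} = 6 - a^{2}$
$x{\left(Q,V \right)} = 5 + Q^{2}$ ($x{\left(Q,V \right)} = 11 - \left(6 - Q^{2}\right) = 11 + \left(-6 + Q^{2}\right) = 5 + Q^{2}$)
$s = -2$ ($s = \left(1 - 4\right) + 1 = -3 + 1 = -2$)
$m{\left(J,C \right)} = C J$
$\sqrt{x{\left(-11,11 \right)} + \frac{1}{-466 + m{\left(-15,s \right)}}} = \sqrt{\left(5 + \left(-11\right)^{2}\right) + \frac{1}{-466 - -30}} = \sqrt{\left(5 + 121\right) + \frac{1}{-466 + 30}} = \sqrt{126 + \frac{1}{-436}} = \sqrt{126 - \frac{1}{436}} = \sqrt{\frac{54935}{436}} = \frac{\sqrt{5987915}}{218}$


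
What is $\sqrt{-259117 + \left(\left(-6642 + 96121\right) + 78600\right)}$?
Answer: $i \sqrt{91038} \approx 301.73 i$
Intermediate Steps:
$\sqrt{-259117 + \left(\left(-6642 + 96121\right) + 78600\right)} = \sqrt{-259117 + \left(89479 + 78600\right)} = \sqrt{-259117 + 168079} = \sqrt{-91038} = i \sqrt{91038}$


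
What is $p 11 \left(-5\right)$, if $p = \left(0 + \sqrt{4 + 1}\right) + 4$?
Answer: $-220 - 55 \sqrt{5} \approx -342.98$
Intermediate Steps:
$p = 4 + \sqrt{5}$ ($p = \left(0 + \sqrt{5}\right) + 4 = \sqrt{5} + 4 = 4 + \sqrt{5} \approx 6.2361$)
$p 11 \left(-5\right) = \left(4 + \sqrt{5}\right) 11 \left(-5\right) = \left(4 + \sqrt{5}\right) \left(-55\right) = -220 - 55 \sqrt{5}$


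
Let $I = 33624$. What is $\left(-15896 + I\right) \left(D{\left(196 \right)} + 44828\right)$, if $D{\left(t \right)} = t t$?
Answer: $1475749632$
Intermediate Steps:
$D{\left(t \right)} = t^{2}$
$\left(-15896 + I\right) \left(D{\left(196 \right)} + 44828\right) = \left(-15896 + 33624\right) \left(196^{2} + 44828\right) = 17728 \left(38416 + 44828\right) = 17728 \cdot 83244 = 1475749632$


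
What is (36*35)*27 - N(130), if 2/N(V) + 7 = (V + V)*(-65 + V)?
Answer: 574699858/16893 ≈ 34020.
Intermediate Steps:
N(V) = 2/(-7 + 2*V*(-65 + V)) (N(V) = 2/(-7 + (V + V)*(-65 + V)) = 2/(-7 + (2*V)*(-65 + V)) = 2/(-7 + 2*V*(-65 + V)))
(36*35)*27 - N(130) = (36*35)*27 - 2/(-7 - 130*130 + 2*130²) = 1260*27 - 2/(-7 - 16900 + 2*16900) = 34020 - 2/(-7 - 16900 + 33800) = 34020 - 2/16893 = 574699858/16893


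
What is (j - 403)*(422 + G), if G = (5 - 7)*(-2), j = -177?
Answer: -247080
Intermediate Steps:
G = 4 (G = -2*(-2) = 4)
(j - 403)*(422 + G) = (-177 - 403)*(422 + 4) = -580*426 = -247080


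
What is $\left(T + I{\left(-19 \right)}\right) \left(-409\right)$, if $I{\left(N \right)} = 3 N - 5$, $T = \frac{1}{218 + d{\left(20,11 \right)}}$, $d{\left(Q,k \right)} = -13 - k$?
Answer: $\frac{4919043}{194} \approx 25356.0$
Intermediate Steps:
$T = \frac{1}{194}$ ($T = \frac{1}{218 - 24} = \frac{1}{194} \approx 0.0051546$)
$I{\left(N \right)} = -5 + 3 N$
$\left(T + I{\left(-19 \right)}\right) \left(-409\right) = \left(\frac{1}{194} + \left(-5 + 3 \left(-19\right)\right)\right) \left(-409\right) = \left(\frac{1}{194} - 62\right) \left(-409\right) = \left(- \frac{12027}{194}\right) \left(-409\right) = \frac{4919043}{194}$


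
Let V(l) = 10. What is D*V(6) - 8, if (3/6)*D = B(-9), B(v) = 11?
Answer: 212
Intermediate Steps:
D = 22 (D = 2*11 = 22)
D*V(6) - 8 = 22*10 - 8 = 220 - 8 = 212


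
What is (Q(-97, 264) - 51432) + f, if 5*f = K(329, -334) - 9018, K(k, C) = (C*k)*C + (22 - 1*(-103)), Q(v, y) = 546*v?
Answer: 36171061/5 ≈ 7.2342e+6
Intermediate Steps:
K(k, C) = 125 + k*C**2 (K(k, C) = k*C**2 + (22 + 103) = k*C**2 + 125 = 125 + k*C**2)
f = 36693031/5 (f = ((125 + 329*(-334)**2) - 9018)/5 = ((125 + 329*111556) - 9018)/5 = ((125 + 36701924) - 9018)/5 = (36702049 - 9018)/5 = (1/5)*36693031 = 36693031/5 ≈ 7.3386e+6)
(Q(-97, 264) - 51432) + f = (546*(-97) - 51432) + 36693031/5 = (-52962 - 51432) + 36693031/5 = -104394 + 36693031/5 = 36171061/5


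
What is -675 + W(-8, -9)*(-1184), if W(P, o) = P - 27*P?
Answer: -246947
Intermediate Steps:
W(P, o) = -26*P
-675 + W(-8, -9)*(-1184) = -675 - 26*(-8)*(-1184) = -675 + 208*(-1184) = -675 - 246272 = -246947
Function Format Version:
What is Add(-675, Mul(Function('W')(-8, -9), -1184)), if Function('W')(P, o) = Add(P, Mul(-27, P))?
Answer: -246947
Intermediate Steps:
Function('W')(P, o) = Mul(-26, P)
Add(-675, Mul(Function('W')(-8, -9), -1184)) = Add(-675, Mul(Mul(-26, -8), -1184)) = Add(-675, Mul(208, -1184)) = Add(-675, -246272) = -246947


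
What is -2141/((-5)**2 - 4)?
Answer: -2141/21 ≈ -101.95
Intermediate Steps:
-2141/((-5)**2 - 4) = -2141/(25 - 4) = -2141/21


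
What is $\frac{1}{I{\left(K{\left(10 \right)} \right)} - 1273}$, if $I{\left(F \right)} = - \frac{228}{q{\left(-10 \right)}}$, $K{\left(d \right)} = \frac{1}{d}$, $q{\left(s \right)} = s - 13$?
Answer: $- \frac{23}{29051} \approx -0.00079171$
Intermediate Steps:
$q{\left(s \right)} = -13 + s$
$I{\left(F \right)} = \frac{228}{23}$ ($I{\left(F \right)} = - \frac{228}{-13 - 10} = - \frac{228}{-23} = \left(-228\right) \left(- \frac{1}{23}\right) = \frac{228}{23}$)
$\frac{1}{I{\left(K{\left(10 \right)} \right)} - 1273} = \frac{1}{\frac{228}{23} - 1273} = \frac{1}{- \frac{29051}{23}} = - \frac{23}{29051}$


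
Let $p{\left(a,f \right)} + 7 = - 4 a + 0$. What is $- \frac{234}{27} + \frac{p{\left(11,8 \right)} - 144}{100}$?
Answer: $- \frac{637}{60} \approx -10.617$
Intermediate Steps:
$p{\left(a,f \right)} = -7 - 4 a$ ($p{\left(a,f \right)} = -7 + \left(- 4 a + 0\right) = -7 - 4 a$)
$- \frac{234}{27} + \frac{p{\left(11,8 \right)} - 144}{100} = - \frac{234}{27} + \frac{\left(-7 - 44\right) - 144}{100} = \left(-234\right) \frac{1}{27} + \left(\left(-7 - 44\right) - 144\right) \frac{1}{100} = - \frac{26}{3} + \left(-51 - 144\right) \frac{1}{100} = - \frac{26}{3} - \frac{39}{20} = - \frac{637}{60}$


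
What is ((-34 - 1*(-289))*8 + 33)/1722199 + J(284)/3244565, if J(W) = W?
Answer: 7215087761/5587786598435 ≈ 0.0012912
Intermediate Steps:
((-34 - 1*(-289))*8 + 33)/1722199 + J(284)/3244565 = ((-34 - 1*(-289))*8 + 33)/1722199 + 284/3244565 = ((-34 + 289)*8 + 33)*(1/1722199) + 284*(1/3244565) = (255*8 + 33)*(1/1722199) + 284/3244565 = (2040 + 33)*(1/1722199) + 284/3244565 = 2073*(1/1722199) + 284/3244565 = 2073/1722199 + 284/3244565 = 7215087761/5587786598435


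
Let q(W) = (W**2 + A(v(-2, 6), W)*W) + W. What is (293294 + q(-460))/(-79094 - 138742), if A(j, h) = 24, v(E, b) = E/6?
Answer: -246697/108918 ≈ -2.2650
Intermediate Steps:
v(E, b) = E/6 (v(E, b) = E*(1/6) = E/6)
q(W) = W**2 + 25*W (q(W) = (W**2 + 24*W) + W = W**2 + 25*W)
(293294 + q(-460))/(-79094 - 138742) = (293294 - 460*(25 - 460))/(-79094 - 138742) = (293294 - 460*(-435))/(-217836) = (293294 + 200100)*(-1/217836) = 493394*(-1/217836) = -246697/108918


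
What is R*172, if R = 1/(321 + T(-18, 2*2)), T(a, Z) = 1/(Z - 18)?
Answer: 2408/4493 ≈ 0.53594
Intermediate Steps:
T(a, Z) = 1/(-18 + Z)
R = 14/4493 (R = 1/(321 + 1/(-18 + 2*2)) = 1/(321 + 1/(-18 + 4)) = 1/(321 + 1/(-14)) = 1/(321 - 1/14) = 1/(4493/14) = 14/4493 ≈ 0.0031160)
R*172 = (14/4493)*172 = 2408/4493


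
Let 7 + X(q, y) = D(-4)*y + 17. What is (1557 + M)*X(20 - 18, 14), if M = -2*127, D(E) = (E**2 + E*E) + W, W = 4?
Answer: 669742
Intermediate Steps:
D(E) = 4 + 2*E**2 (D(E) = (E**2 + E*E) + 4 = (E**2 + E**2) + 4 = 2*E**2 + 4 = 4 + 2*E**2)
X(q, y) = 10 + 36*y (X(q, y) = -7 + ((4 + 2*(-4)**2)*y + 17) = -7 + ((4 + 2*16)*y + 17) = -7 + ((4 + 32)*y + 17) = -7 + (36*y + 17) = -7 + (17 + 36*y) = 10 + 36*y)
M = -254
(1557 + M)*X(20 - 18, 14) = (1557 - 254)*(10 + 36*14) = 1303*(10 + 504) = 1303*514 = 669742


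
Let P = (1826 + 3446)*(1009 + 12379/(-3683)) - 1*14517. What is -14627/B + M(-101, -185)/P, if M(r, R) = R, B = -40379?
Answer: 56960223078930/157258428427903 ≈ 0.36221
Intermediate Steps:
P = 19472798785/3683 (P = 5272*(1009 + 12379*(-1/3683)) - 14517 = 5272*(1009 - 12379/3683) - 14517 = 5272*(3703768/3683) - 14517 = 19526264896/3683 - 14517 = 19472798785/3683 ≈ 5.2872e+6)
-14627/B + M(-101, -185)/P = -14627/(-40379) - 185/19472798785/3683 = -14627*(-1/40379) - 185*3683/19472798785 = 14627/40379 - 136271/3894559757 = 56960223078930/157258428427903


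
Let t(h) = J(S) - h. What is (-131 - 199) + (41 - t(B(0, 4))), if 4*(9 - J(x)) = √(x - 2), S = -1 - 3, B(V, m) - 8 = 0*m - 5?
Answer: -295 + I*√6/4 ≈ -295.0 + 0.61237*I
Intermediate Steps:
B(V, m) = 3 (B(V, m) = 8 + (0*m - 5) = 8 + (0 - 5) = 8 - 5 = 3)
S = -4
J(x) = 9 - √(-2 + x)/4 (J(x) = 9 - √(x - 2)/4 = 9 - √(-2 + x)/4)
t(h) = 9 - h - I*√6/4 (t(h) = (9 - √(-2 - 4)/4) - h = (9 - I*√6/4) - h = 9 - h - I*√6/4)
(-131 - 199) + (41 - t(B(0, 4))) = (-131 - 199) + (41 - (9 - 1*3 - I*√6/4)) = -330 + (41 - (9 - 3 - I*√6/4)) = -330 + (41 - (6 - I*√6/4)) = -330 + (41 + (-6 + I*√6/4)) = -330 + (35 + I*√6/4) = -295 + I*√6/4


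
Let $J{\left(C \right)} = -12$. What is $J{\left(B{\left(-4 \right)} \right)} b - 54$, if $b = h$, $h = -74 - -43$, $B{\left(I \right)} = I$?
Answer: $318$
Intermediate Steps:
$h = -31$ ($h = -74 + 43 = -31$)
$b = -31$
$J{\left(B{\left(-4 \right)} \right)} b - 54 = \left(-12\right) \left(-31\right) - 54 = 372 - 54 = 318$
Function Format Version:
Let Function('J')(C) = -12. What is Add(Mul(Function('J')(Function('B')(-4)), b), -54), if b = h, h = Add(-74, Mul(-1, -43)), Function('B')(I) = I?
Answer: 318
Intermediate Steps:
h = -31 (h = Add(-74, 43) = -31)
b = -31
Add(Mul(Function('J')(Function('B')(-4)), b), -54) = Add(Mul(-12, -31), -54) = Add(372, -54) = 318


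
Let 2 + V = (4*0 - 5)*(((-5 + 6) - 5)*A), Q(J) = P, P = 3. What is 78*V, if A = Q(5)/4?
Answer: 1014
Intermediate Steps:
Q(J) = 3
A = ¾ (A = 3/4 = 3*(¼) = ¾ ≈ 0.75000)
V = 13 (V = -2 + (4*0 - 5)*(((-5 + 6) - 5)*(¾)) = -2 + (0 - 5)*((1 - 5)*(¾)) = -2 - (-20)*3/4 = -2 - 5*(-3) = -2 + 15 = 13)
78*V = 78*13 = 1014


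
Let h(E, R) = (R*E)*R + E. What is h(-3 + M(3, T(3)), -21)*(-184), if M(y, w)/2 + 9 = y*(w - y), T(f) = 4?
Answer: 1219920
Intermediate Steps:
M(y, w) = -18 + 2*y*(w - y) (M(y, w) = -18 + 2*(y*(w - y)) = -18 + 2*y*(w - y))
h(E, R) = E + E*R² (h(E, R) = (E*R)*R + E = E*R² + E = E + E*R²)
h(-3 + M(3, T(3)), -21)*(-184) = ((-3 + (-18 - 2*3² + 2*4*3))*(1 + (-21)²))*(-184) = ((-3 + (-18 - 2*9 + 24))*(1 + 441))*(-184) = ((-3 + (-18 - 18 + 24))*442)*(-184) = ((-3 - 12)*442)*(-184) = -15*442*(-184) = -6630*(-184) = 1219920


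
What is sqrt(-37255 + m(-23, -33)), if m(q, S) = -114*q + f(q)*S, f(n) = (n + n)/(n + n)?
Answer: I*sqrt(34666) ≈ 186.19*I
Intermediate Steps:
f(n) = 1 (f(n) = (2*n)/((2*n)) = (2*n)*(1/(2*n)) = 1)
m(q, S) = S - 114*q (m(q, S) = -114*q + 1*S = -114*q + S = S - 114*q)
sqrt(-37255 + m(-23, -33)) = sqrt(-37255 + (-33 - 114*(-23))) = sqrt(-37255 + (-33 + 2622)) = sqrt(-37255 + 2589) = sqrt(-34666) = I*sqrt(34666)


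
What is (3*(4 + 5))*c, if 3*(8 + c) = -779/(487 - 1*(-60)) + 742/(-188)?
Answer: -13591755/51418 ≈ -264.34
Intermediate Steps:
c = -1510195/154254 (c = -8 + (-779/(487 - 1*(-60)) + 742/(-188))/3 = -8 + (-779/(487 + 60) + 742*(-1/188))/3 = -8 + (-779/547 - 371/94)/3 = -8 + (⅓)*(-276163/51418) = -8 - 276163/154254 = -1510195/154254 ≈ -9.7903)
(3*(4 + 5))*c = (3*(4 + 5))*(-1510195/154254) = (3*9)*(-1510195/154254) = 27*(-1510195/154254) = -13591755/51418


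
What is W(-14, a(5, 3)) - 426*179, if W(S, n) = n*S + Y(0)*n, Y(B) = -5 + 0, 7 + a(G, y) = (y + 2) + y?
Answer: -76273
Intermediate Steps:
a(G, y) = -5 + 2*y (a(G, y) = -7 + ((y + 2) + y) = -7 + ((2 + y) + y) = -7 + (2 + 2*y) = -5 + 2*y)
Y(B) = -5
W(S, n) = -5*n + S*n (W(S, n) = n*S - 5*n = S*n - 5*n = -5*n + S*n)
W(-14, a(5, 3)) - 426*179 = (-5 + 2*3)*(-5 - 14) - 426*179 = (-5 + 6)*(-19) - 76254 = 1*(-19) - 76254 = -19 - 76254 = -76273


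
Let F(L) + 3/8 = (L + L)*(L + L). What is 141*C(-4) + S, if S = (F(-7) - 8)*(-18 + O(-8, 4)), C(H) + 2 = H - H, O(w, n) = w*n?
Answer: -38653/4 ≈ -9663.3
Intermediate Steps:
O(w, n) = n*w
C(H) = -2 (C(H) = -2 + (H - H) = -2 + 0 = -2)
F(L) = -3/8 + 4*L**2 (F(L) = -3/8 + (L + L)*(L + L) = -3/8 + (2*L)*(2*L) = -3/8 + 4*L**2)
S = -37525/4 (S = ((-3/8 + 4*(-7)**2) - 8)*(-18 + 4*(-8)) = ((-3/8 + 4*49) - 8)*(-18 - 32) = ((-3/8 + 196) - 8)*(-50) = (1565/8 - 8)*(-50) = (1501/8)*(-50) = -37525/4 ≈ -9381.3)
141*C(-4) + S = 141*(-2) - 37525/4 = -282 - 37525/4 = -38653/4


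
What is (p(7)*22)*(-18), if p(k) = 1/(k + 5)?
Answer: -33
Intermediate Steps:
p(k) = 1/(5 + k)
(p(7)*22)*(-18) = (22/(5 + 7))*(-18) = (22/12)*(-18) = ((1/12)*22)*(-18) = (11/6)*(-18) = -33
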